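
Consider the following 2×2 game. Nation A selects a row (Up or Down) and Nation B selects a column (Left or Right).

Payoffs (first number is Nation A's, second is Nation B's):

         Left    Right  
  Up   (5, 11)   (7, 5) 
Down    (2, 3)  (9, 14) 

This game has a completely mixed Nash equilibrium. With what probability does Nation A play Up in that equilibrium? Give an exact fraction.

11/17

Let r be the probability that Nation A plays Up. In a completely mixed equilibrium, Nation B must be indifferent between Left and Right.
Nation B's expected payoff from Left is 11r + 3(1−r); from Right it is 5r + 14(1−r).
Setting these equal: 8r + 3 = −9r + 14, so r = 11/17.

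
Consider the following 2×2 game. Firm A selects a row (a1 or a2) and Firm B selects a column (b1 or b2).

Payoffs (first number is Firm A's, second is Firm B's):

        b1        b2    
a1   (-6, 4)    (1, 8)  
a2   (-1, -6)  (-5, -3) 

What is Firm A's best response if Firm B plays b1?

a2

Against b1, Firm A earns -6 from a1 and -1 from a2.
So a2 is the best response.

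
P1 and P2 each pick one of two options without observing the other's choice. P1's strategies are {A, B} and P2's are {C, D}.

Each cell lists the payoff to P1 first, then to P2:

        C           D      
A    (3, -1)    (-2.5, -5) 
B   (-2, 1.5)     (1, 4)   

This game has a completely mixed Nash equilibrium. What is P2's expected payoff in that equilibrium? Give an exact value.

7/13

First find p, the probability P1 plays A, from P2's indifference between C and D: −p + 1.5(1−p) = −5p + 4(1−p), giving p = 5/13.
Since P2 is indifferent in equilibrium, P2's expected payoff equals the payoff from either column against (5/13, 8/13). Using C: −(5/13) + 1.5(8/13) = 7/13.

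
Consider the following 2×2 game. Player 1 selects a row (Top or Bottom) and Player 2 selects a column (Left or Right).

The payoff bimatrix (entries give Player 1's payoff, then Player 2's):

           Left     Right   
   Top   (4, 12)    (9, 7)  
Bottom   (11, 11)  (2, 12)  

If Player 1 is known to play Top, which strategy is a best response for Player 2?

Against Top, Player 2 earns 12 from Left and 7 from Right.
So Left is the best response.

Left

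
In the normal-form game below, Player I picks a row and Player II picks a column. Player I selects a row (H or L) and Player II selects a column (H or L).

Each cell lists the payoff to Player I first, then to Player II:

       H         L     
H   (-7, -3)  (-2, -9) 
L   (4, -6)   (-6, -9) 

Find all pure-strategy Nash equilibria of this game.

(L, H)

(H, H): Player I prefers L (4 > -7) — not an equilibrium.
(H, L): Player II prefers H (-3 > -9) — not an equilibrium.
(L, H): Player I gets 4 ≥ -7 from H, and Player II gets -6 ≥ -9 from L — Nash equilibrium.
(L, L): Player I prefers H (-2 > -6); Player II prefers H (-6 > -9) — not an equilibrium.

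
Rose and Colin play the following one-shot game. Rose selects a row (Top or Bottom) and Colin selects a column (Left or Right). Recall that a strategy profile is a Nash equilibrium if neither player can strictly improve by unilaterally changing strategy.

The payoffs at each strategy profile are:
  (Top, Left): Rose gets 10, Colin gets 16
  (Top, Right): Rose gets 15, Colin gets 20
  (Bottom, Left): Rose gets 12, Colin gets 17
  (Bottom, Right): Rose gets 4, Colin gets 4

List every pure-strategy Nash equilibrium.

(Top, Left): Rose prefers Bottom (12 > 10); Colin prefers Right (20 > 16) — not an equilibrium.
(Top, Right): Rose gets 15 ≥ 4 from Bottom, and Colin gets 20 ≥ 16 from Left — Nash equilibrium.
(Bottom, Left): Rose gets 12 ≥ 10 from Top, and Colin gets 17 ≥ 4 from Right — Nash equilibrium.
(Bottom, Right): Rose prefers Top (15 > 4); Colin prefers Left (17 > 4) — not an equilibrium.

(Top, Right) and (Bottom, Left)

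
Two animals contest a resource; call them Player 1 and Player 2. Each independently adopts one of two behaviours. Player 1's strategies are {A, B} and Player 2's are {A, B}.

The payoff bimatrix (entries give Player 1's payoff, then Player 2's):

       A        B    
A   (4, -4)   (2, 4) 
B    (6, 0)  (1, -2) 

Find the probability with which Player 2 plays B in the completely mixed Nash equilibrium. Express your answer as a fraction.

2/3

Let y be the probability that Player 2 plays A. In a completely mixed equilibrium, Player 1 must be indifferent between A and B.
Player 1's expected payoff from A is 4y + 2(1−y); from B it is 6y + (1−y).
Setting these equal: 2y + 2 = 5y + 1, so y = 1/3.
Therefore Player 2 plays B with probability 1 − 1/3 = 2/3.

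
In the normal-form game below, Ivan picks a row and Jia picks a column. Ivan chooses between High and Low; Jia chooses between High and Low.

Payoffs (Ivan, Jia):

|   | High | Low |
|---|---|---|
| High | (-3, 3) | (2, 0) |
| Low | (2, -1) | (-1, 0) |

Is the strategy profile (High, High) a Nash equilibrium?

No

At (High, High), Ivan earns -3; switching to Low would give 2, so Ivan would deviate.
Jia earns 3; switching to Low would give 0, so Jia has no profitable deviation.
Since at least one player can profitably deviate, this is not a Nash equilibrium.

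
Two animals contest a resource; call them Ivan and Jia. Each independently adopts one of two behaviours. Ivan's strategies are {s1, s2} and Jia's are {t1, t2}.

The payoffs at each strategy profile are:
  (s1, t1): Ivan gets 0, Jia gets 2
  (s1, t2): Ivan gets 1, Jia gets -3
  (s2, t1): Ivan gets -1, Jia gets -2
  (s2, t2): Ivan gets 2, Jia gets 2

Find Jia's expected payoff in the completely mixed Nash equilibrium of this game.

First find x, the probability Ivan plays s1, from Jia's indifference between t1 and t2: 2x − 2(1−x) = −3x + 2(1−x), giving x = 4/9.
Since Jia is indifferent in equilibrium, Jia's expected payoff equals the payoff from either column against (4/9, 5/9). Using t1: 2(4/9) − 2(5/9) = -2/9.

-2/9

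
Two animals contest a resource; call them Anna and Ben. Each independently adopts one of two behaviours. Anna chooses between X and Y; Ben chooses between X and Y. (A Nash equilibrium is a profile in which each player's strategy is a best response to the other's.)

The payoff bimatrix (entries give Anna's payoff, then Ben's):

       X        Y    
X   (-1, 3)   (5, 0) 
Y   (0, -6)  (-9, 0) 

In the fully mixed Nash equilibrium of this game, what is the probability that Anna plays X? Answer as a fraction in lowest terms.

2/3

Let r be the probability that Anna plays X. In a completely mixed equilibrium, Ben must be indifferent between X and Y.
Ben's expected payoff from X is 3r − 6(1−r); from Y it is 0.
Setting these equal: 9r − 6 = 0, so r = 2/3.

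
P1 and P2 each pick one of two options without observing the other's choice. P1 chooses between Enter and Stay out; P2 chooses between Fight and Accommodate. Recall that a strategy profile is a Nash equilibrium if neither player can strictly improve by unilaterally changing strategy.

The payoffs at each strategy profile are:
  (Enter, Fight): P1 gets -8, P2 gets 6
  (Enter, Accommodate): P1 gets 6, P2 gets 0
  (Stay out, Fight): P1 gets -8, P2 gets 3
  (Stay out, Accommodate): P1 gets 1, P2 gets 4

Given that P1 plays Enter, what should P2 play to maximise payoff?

Fight

Against Enter, P2 earns 6 from Fight and 0 from Accommodate.
So Fight is the best response.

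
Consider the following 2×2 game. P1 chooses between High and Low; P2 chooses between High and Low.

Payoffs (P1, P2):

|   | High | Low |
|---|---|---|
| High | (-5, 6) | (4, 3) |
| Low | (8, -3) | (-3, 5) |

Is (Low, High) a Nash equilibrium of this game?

At (Low, High), P1 earns 8; switching to High would give -5, so P1 has no profitable deviation.
P2 earns -3; switching to Low would give 5, so P2 would deviate.
Since at least one player can profitably deviate, this is not a Nash equilibrium.

No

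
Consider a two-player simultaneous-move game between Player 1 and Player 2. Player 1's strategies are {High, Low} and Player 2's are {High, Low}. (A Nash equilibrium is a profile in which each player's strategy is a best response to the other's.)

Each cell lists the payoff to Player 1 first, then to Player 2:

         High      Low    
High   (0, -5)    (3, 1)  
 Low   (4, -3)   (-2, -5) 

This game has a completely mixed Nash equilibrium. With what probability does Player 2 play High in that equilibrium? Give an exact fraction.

5/9

Let c be the probability that Player 2 plays High. In a completely mixed equilibrium, Player 1 must be indifferent between High and Low.
Player 1's expected payoff from High is 3(1−c); from Low it is 4c − 2(1−c).
Setting these equal: −3c + 3 = 6c − 2, so c = 5/9.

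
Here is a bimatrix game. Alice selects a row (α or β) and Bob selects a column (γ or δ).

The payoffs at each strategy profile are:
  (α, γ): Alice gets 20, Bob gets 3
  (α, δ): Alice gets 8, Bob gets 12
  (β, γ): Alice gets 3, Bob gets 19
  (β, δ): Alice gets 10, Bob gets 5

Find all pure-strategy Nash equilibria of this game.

none

(α, γ): Bob prefers δ (12 > 3) — not an equilibrium.
(α, δ): Alice prefers β (10 > 8) — not an equilibrium.
(β, γ): Alice prefers α (20 > 3) — not an equilibrium.
(β, δ): Bob prefers γ (19 > 5) — not an equilibrium.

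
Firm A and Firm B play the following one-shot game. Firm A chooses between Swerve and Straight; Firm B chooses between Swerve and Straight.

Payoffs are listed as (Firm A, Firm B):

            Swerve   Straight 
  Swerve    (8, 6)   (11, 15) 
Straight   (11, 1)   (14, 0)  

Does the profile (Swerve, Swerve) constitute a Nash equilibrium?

No

At (Swerve, Swerve), Firm A earns 8; switching to Straight would give 11, so Firm A would deviate.
Firm B earns 6; switching to Straight would give 15, so Firm B would deviate.
Since at least one player can profitably deviate, this is not a Nash equilibrium.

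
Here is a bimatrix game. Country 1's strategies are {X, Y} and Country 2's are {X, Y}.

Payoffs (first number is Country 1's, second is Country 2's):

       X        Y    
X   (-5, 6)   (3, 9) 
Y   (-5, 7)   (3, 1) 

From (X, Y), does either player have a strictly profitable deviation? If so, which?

Country 1 at (X, Y) earns 3; deviating to Y yields 3 — not better.
Country 2 earns 9; deviating to X yields 6 — not better.
Neither player can strictly improve; the profile is a Nash equilibrium.

Neither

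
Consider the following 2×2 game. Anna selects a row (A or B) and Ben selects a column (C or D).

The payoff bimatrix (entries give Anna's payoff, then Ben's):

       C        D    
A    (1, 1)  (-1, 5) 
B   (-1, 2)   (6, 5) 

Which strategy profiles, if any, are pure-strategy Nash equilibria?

(B, D)

(A, C): Ben prefers D (5 > 1) — not an equilibrium.
(A, D): Anna prefers B (6 > -1) — not an equilibrium.
(B, C): Anna prefers A (1 > -1); Ben prefers D (5 > 2) — not an equilibrium.
(B, D): Anna gets 6 ≥ -1 from A, and Ben gets 5 ≥ 2 from C — Nash equilibrium.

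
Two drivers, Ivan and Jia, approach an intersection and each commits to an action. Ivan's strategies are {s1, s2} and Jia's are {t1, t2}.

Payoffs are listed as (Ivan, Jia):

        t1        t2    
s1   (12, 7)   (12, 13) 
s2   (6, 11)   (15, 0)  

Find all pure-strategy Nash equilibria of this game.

(s1, t1): Jia prefers t2 (13 > 7) — not an equilibrium.
(s1, t2): Ivan prefers s2 (15 > 12) — not an equilibrium.
(s2, t1): Ivan prefers s1 (12 > 6) — not an equilibrium.
(s2, t2): Jia prefers t1 (11 > 0) — not an equilibrium.

none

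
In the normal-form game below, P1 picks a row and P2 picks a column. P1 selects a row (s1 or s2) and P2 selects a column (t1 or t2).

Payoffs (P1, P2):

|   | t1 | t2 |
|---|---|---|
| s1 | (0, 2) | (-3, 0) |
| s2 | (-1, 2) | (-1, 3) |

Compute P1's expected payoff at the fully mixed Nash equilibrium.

-1

First find q, the probability P2 plays t1, from P1's indifference between s1 and s2: −3(1−q) = −q − (1−q), giving q = 2/3.
Since P1 is indifferent in equilibrium, P1's expected payoff equals the payoff from either row against (2/3, 1/3). Using s1: −3(1/3) = -1.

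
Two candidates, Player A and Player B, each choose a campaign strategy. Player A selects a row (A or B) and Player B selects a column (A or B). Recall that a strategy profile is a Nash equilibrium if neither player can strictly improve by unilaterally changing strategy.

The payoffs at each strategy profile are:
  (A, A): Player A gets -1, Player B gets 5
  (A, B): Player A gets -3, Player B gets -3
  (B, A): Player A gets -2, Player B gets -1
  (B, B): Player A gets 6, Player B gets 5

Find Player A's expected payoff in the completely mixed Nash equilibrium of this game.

-6/5

First find q, the probability Player B plays A, from Player A's indifference between A and B: −q − 3(1−q) = −2q + 6(1−q), giving q = 9/10.
Since Player A is indifferent in equilibrium, Player A's expected payoff equals the payoff from either row against (9/10, 1/10). Using A: −(9/10) − 3(1/10) = -6/5.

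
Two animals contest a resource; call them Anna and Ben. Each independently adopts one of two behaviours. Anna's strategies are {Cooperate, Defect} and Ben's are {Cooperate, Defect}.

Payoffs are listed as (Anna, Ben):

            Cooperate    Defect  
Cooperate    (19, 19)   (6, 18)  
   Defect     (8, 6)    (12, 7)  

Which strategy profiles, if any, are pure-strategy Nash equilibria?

(Cooperate, Cooperate) and (Defect, Defect)

(Cooperate, Cooperate): Anna gets 19 ≥ 8 from Defect, and Ben gets 19 ≥ 18 from Defect — Nash equilibrium.
(Cooperate, Defect): Anna prefers Defect (12 > 6); Ben prefers Cooperate (19 > 18) — not an equilibrium.
(Defect, Cooperate): Anna prefers Cooperate (19 > 8); Ben prefers Defect (7 > 6) — not an equilibrium.
(Defect, Defect): Anna gets 12 ≥ 6 from Cooperate, and Ben gets 7 ≥ 6 from Cooperate — Nash equilibrium.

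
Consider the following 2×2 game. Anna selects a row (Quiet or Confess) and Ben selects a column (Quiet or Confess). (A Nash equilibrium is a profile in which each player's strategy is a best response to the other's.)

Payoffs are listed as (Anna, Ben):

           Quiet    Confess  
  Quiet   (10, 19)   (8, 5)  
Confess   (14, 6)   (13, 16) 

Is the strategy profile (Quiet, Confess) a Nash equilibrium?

At (Quiet, Confess), Anna earns 8; switching to Confess would give 13, so Anna would deviate.
Ben earns 5; switching to Quiet would give 19, so Ben would deviate.
Since at least one player can profitably deviate, this is not a Nash equilibrium.

No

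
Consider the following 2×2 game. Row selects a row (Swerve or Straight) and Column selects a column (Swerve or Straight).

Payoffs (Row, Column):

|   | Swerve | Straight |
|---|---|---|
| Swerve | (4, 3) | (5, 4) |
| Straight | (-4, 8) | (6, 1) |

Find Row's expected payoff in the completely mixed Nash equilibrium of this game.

First find y, the probability Column plays Swerve, from Row's indifference between Swerve and Straight: 4y + 5(1−y) = −4y + 6(1−y), giving y = 1/9.
Since Row is indifferent in equilibrium, Row's expected payoff equals the payoff from either row against (1/9, 8/9). Using Swerve: 4(1/9) + 5(8/9) = 44/9.

44/9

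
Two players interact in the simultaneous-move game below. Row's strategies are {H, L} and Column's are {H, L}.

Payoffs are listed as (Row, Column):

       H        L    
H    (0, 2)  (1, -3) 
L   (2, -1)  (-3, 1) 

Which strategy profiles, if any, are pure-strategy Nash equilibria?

none

(H, H): Row prefers L (2 > 0) — not an equilibrium.
(H, L): Column prefers H (2 > -3) — not an equilibrium.
(L, H): Column prefers L (1 > -1) — not an equilibrium.
(L, L): Row prefers H (1 > -3) — not an equilibrium.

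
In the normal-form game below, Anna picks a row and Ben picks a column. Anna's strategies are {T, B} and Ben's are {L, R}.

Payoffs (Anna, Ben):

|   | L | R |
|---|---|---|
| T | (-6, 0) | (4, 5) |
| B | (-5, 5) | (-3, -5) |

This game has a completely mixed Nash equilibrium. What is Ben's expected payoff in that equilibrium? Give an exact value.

5/3

First find x, the probability Anna plays T, from Ben's indifference between L and R: 5(1−x) = 5x − 5(1−x), giving x = 2/3.
Since Ben is indifferent in equilibrium, Ben's expected payoff equals the payoff from either column against (2/3, 1/3). Using L: 5(1/3) = 5/3.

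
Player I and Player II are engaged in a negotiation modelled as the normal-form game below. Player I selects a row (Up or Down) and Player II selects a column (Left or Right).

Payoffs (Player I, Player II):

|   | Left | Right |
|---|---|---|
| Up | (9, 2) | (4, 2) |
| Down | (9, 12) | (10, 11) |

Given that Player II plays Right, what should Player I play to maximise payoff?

Down

Against Right, Player I earns 4 from Up and 10 from Down.
So Down is the best response.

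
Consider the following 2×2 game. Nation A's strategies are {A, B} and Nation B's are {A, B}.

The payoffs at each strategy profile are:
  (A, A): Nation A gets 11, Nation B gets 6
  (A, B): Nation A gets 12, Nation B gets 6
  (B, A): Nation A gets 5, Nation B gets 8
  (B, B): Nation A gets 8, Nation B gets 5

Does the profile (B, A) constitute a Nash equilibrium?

No

At (B, A), Nation A earns 5; switching to A would give 11, so Nation A would deviate.
Nation B earns 8; switching to B would give 5, so Nation B has no profitable deviation.
Since at least one player can profitably deviate, this is not a Nash equilibrium.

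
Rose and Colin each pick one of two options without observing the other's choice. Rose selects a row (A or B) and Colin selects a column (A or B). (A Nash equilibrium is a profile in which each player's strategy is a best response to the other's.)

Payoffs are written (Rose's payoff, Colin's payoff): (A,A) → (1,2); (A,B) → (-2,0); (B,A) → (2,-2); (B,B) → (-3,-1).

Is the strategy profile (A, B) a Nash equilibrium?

No

At (A, B), Rose earns -2; switching to B would give -3, so Rose has no profitable deviation.
Colin earns 0; switching to A would give 2, so Colin would deviate.
Since at least one player can profitably deviate, this is not a Nash equilibrium.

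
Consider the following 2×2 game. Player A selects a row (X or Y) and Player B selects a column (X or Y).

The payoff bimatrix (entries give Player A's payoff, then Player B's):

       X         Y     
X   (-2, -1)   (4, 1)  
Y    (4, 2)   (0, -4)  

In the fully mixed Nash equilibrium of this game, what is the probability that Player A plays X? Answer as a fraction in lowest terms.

Let p be the probability that Player A plays X. In a completely mixed equilibrium, Player B must be indifferent between X and Y.
Player B's expected payoff from X is −p + 2(1−p); from Y it is p − 4(1−p).
Setting these equal: −3p + 2 = 5p − 4, so p = 3/4.

3/4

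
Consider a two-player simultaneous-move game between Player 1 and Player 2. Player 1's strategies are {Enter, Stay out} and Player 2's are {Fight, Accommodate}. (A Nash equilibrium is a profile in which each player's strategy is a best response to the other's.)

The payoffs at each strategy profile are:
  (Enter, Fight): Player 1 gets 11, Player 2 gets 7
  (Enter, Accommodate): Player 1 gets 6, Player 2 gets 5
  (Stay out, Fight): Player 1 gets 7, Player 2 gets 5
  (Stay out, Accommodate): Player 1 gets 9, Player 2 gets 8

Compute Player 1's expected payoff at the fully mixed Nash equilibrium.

First find y, the probability Player 2 plays Fight, from Player 1's indifference between Enter and Stay out: 11y + 6(1−y) = 7y + 9(1−y), giving y = 3/7.
Since Player 1 is indifferent in equilibrium, Player 1's expected payoff equals the payoff from either row against (3/7, 4/7). Using Enter: 11(3/7) + 6(4/7) = 57/7.

57/7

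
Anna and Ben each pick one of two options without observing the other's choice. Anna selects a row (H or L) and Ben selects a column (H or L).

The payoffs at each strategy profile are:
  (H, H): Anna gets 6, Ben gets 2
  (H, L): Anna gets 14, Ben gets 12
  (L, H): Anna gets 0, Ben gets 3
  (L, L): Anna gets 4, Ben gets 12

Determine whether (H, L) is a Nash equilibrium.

At (H, L), Anna earns 14; switching to L would give 4, so Anna has no profitable deviation.
Ben earns 12; switching to H would give 2, so Ben has no profitable deviation.
Neither player can gain by a unilateral deviation, so this profile is a Nash equilibrium.

Yes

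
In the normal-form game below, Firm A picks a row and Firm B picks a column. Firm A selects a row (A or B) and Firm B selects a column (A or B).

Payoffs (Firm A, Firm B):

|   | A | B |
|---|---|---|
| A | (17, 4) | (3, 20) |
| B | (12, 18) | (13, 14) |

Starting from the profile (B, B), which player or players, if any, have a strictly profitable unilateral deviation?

Firm B

Firm A at (B, B) earns 13; deviating to A yields 3 — not better.
Firm B earns 14; deviating to A yields 18 — a strict improvement.
Only Firm B has a strictly profitable deviation.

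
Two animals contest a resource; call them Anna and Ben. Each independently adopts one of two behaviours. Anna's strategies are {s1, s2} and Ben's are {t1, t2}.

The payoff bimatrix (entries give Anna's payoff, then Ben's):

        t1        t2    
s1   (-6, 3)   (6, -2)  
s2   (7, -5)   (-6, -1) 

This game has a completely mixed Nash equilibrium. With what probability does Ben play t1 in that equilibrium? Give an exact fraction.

12/25

Let y be the probability that Ben plays t1. In a completely mixed equilibrium, Anna must be indifferent between s1 and s2.
Anna's expected payoff from s1 is −6y + 6(1−y); from s2 it is 7y − 6(1−y).
Setting these equal: −12y + 6 = 13y − 6, so y = 12/25.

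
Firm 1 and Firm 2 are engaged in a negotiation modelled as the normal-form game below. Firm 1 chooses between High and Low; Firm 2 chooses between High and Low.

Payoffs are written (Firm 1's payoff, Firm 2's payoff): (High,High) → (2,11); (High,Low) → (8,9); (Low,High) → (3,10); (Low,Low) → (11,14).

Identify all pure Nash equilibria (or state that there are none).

(High, High): Firm 1 prefers Low (3 > 2) — not an equilibrium.
(High, Low): Firm 1 prefers Low (11 > 8); Firm 2 prefers High (11 > 9) — not an equilibrium.
(Low, High): Firm 2 prefers Low (14 > 10) — not an equilibrium.
(Low, Low): Firm 1 gets 11 ≥ 8 from High, and Firm 2 gets 14 ≥ 10 from High — Nash equilibrium.

(Low, Low)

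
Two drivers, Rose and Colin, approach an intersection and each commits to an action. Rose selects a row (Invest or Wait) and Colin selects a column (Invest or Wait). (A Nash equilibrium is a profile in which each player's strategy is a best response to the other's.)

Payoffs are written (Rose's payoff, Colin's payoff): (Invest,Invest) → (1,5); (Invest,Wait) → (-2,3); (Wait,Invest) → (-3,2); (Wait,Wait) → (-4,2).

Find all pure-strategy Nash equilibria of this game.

(Invest, Invest): Rose gets 1 ≥ -3 from Wait, and Colin gets 5 ≥ 3 from Wait — Nash equilibrium.
(Invest, Wait): Colin prefers Invest (5 > 3) — not an equilibrium.
(Wait, Invest): Rose prefers Invest (1 > -3) — not an equilibrium.
(Wait, Wait): Rose prefers Invest (-2 > -4) — not an equilibrium.

(Invest, Invest)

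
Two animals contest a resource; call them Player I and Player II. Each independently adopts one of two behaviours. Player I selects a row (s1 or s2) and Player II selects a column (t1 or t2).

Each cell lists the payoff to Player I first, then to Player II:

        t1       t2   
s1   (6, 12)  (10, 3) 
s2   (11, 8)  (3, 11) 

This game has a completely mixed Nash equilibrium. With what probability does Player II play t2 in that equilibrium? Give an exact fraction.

Let q be the probability that Player II plays t1. In a completely mixed equilibrium, Player I must be indifferent between s1 and s2.
Player I's expected payoff from s1 is 6q + 10(1−q); from s2 it is 11q + 3(1−q).
Setting these equal: −4q + 10 = 8q + 3, so q = 7/12.
Therefore Player II plays t2 with probability 1 − 7/12 = 5/12.

5/12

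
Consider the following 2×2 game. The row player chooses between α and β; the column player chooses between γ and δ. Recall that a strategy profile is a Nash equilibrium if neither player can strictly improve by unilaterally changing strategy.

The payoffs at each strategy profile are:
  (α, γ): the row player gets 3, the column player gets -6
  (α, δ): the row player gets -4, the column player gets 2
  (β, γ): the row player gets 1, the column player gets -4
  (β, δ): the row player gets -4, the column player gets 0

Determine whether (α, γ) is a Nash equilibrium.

At (α, γ), the row player earns 3; switching to β would give 1, so the row player has no profitable deviation.
The column player earns -6; switching to δ would give 2, so the column player would deviate.
Since at least one player can profitably deviate, this is not a Nash equilibrium.

No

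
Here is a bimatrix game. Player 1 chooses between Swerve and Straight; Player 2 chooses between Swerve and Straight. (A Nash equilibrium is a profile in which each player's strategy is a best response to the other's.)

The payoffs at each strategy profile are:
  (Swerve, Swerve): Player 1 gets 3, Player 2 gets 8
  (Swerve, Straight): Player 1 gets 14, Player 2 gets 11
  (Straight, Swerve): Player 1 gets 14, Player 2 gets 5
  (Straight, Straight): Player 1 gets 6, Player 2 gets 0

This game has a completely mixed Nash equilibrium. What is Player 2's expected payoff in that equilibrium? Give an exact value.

55/8

First find p, the probability Player 1 plays Swerve, from Player 2's indifference between Swerve and Straight: 8p + 5(1−p) = 11p, giving p = 5/8.
Since Player 2 is indifferent in equilibrium, Player 2's expected payoff equals the payoff from either column against (5/8, 3/8). Using Swerve: 8(5/8) + 5(3/8) = 55/8.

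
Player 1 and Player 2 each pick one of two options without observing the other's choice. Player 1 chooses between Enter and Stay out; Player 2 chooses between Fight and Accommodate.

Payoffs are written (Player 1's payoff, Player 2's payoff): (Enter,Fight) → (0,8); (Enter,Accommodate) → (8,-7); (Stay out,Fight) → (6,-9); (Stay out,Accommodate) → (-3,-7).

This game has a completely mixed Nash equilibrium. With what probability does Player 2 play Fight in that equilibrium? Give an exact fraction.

11/17

Let c be the probability that Player 2 plays Fight. In a completely mixed equilibrium, Player 1 must be indifferent between Enter and Stay out.
Player 1's expected payoff from Enter is 8(1−c); from Stay out it is 6c − 3(1−c).
Setting these equal: −8c + 8 = 9c − 3, so c = 11/17.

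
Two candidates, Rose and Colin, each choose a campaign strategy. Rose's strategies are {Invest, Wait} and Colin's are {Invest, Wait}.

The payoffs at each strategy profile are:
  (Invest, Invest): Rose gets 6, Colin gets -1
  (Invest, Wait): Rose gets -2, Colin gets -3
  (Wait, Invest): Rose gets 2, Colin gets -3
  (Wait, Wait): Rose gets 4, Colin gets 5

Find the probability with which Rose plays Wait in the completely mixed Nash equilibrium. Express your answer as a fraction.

Let r be the probability that Rose plays Invest. In a completely mixed equilibrium, Colin must be indifferent between Invest and Wait.
Colin's expected payoff from Invest is −r − 3(1−r); from Wait it is −3r + 5(1−r).
Setting these equal: 2r − 3 = −8r + 5, so r = 4/5.
Therefore Rose plays Wait with probability 1 − 4/5 = 1/5.

1/5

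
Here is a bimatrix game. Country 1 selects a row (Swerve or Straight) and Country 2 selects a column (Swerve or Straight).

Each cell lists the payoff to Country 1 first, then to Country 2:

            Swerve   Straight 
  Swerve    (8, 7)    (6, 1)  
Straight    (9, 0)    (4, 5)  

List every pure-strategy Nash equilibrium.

(Swerve, Swerve): Country 1 prefers Straight (9 > 8) — not an equilibrium.
(Swerve, Straight): Country 2 prefers Swerve (7 > 1) — not an equilibrium.
(Straight, Swerve): Country 2 prefers Straight (5 > 0) — not an equilibrium.
(Straight, Straight): Country 1 prefers Swerve (6 > 4) — not an equilibrium.

none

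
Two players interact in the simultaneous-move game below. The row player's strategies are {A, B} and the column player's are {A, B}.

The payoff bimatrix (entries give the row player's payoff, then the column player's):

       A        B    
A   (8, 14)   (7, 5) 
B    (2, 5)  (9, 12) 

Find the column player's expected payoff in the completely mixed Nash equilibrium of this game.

First find p, the probability the row player plays A, from the column player's indifference between A and B: 14p + 5(1−p) = 5p + 12(1−p), giving p = 7/16.
Since the column player is indifferent in equilibrium, the column player's expected payoff equals the payoff from either column against (7/16, 9/16). Using A: 14(7/16) + 5(9/16) = 143/16.

143/16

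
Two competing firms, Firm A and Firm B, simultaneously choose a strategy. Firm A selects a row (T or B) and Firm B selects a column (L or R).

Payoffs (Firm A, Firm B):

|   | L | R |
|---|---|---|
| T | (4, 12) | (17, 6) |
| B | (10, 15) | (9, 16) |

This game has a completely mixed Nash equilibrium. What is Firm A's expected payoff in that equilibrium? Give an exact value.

67/7

First find y, the probability Firm B plays L, from Firm A's indifference between T and B: 4y + 17(1−y) = 10y + 9(1−y), giving y = 4/7.
Since Firm A is indifferent in equilibrium, Firm A's expected payoff equals the payoff from either row against (4/7, 3/7). Using T: 4(4/7) + 17(3/7) = 67/7.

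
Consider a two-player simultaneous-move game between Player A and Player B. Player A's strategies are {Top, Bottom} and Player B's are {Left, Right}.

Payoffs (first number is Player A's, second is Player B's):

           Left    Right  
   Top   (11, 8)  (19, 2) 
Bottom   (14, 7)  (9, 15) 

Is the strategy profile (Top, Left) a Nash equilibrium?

At (Top, Left), Player A earns 11; switching to Bottom would give 14, so Player A would deviate.
Player B earns 8; switching to Right would give 2, so Player B has no profitable deviation.
Since at least one player can profitably deviate, this is not a Nash equilibrium.

No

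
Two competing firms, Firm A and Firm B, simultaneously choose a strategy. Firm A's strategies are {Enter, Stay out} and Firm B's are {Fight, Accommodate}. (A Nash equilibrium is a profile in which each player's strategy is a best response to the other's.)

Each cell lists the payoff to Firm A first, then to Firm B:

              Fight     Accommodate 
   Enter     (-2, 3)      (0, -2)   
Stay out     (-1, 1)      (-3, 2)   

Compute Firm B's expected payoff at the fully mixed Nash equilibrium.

4/3

First find x, the probability Firm A plays Enter, from Firm B's indifference between Fight and Accommodate: 3x + (1−x) = −2x + 2(1−x), giving x = 1/6.
Since Firm B is indifferent in equilibrium, Firm B's expected payoff equals the payoff from either column against (1/6, 5/6). Using Fight: 3(1/6) + (5/6) = 4/3.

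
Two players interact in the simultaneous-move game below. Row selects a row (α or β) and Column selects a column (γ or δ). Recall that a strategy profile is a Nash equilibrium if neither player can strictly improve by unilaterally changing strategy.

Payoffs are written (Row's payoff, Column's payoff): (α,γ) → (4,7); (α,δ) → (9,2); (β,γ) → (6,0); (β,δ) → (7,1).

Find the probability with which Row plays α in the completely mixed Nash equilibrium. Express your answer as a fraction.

Let p be the probability that Row plays α. In a completely mixed equilibrium, Column must be indifferent between γ and δ.
Column's expected payoff from γ is 7p; from δ it is 2p + (1−p).
Setting these equal: 7p = p + 1, so p = 1/6.

1/6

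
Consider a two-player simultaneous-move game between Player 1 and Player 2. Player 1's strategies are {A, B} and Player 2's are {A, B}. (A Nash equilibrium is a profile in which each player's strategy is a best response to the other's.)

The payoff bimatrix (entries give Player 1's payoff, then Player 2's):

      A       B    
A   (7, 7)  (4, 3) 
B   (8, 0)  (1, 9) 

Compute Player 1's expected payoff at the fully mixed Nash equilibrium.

First find q, the probability Player 2 plays A, from Player 1's indifference between A and B: 7q + 4(1−q) = 8q + (1−q), giving q = 3/4.
Since Player 1 is indifferent in equilibrium, Player 1's expected payoff equals the payoff from either row against (3/4, 1/4). Using A: 7(3/4) + 4(1/4) = 25/4.

25/4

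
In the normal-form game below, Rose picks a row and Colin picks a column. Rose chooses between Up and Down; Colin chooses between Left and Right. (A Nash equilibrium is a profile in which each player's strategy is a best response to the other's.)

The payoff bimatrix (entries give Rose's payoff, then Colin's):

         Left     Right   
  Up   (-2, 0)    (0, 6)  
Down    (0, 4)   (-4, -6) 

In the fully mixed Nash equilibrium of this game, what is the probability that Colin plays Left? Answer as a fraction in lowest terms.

Let q be the probability that Colin plays Left. In a completely mixed equilibrium, Rose must be indifferent between Up and Down.
Rose's expected payoff from Up is −2q; from Down it is −4(1−q).
Setting these equal: −2q = 4q − 4, so q = 2/3.

2/3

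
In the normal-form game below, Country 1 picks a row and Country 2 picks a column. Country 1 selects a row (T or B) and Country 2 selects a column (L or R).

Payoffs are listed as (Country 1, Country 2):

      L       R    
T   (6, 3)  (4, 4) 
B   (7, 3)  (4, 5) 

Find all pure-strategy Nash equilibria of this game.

(T, R) and (B, R)

(T, L): Country 1 prefers B (7 > 6); Country 2 prefers R (4 > 3) — not an equilibrium.
(T, R): Country 1 gets 4 ≥ 4 from B, and Country 2 gets 4 ≥ 3 from L — Nash equilibrium.
(B, L): Country 2 prefers R (5 > 3) — not an equilibrium.
(B, R): Country 1 gets 4 ≥ 4 from T, and Country 2 gets 5 ≥ 3 from L — Nash equilibrium.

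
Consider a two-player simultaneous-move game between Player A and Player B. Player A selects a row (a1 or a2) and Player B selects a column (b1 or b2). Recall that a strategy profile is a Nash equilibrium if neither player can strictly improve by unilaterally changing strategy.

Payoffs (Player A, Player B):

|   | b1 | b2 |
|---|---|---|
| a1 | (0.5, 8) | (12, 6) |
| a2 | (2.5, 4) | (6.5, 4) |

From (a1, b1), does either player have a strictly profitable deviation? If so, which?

Player A at (a1, b1) earns 0.5; deviating to a2 yields 2.5 — a strict improvement.
Player B earns 8; deviating to b2 yields 6 — not better.
Only Player A has a strictly profitable deviation.

Player A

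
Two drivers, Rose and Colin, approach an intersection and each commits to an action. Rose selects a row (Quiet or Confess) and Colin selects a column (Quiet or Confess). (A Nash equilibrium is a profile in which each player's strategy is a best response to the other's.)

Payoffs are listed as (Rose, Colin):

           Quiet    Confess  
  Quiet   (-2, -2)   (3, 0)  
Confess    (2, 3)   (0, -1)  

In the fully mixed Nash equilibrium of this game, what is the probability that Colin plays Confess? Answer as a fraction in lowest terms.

4/7

Let y be the probability that Colin plays Quiet. In a completely mixed equilibrium, Rose must be indifferent between Quiet and Confess.
Rose's expected payoff from Quiet is −2y + 3(1−y); from Confess it is 2y.
Setting these equal: −5y + 3 = 2y, so y = 3/7.
Therefore Colin plays Confess with probability 1 − 3/7 = 4/7.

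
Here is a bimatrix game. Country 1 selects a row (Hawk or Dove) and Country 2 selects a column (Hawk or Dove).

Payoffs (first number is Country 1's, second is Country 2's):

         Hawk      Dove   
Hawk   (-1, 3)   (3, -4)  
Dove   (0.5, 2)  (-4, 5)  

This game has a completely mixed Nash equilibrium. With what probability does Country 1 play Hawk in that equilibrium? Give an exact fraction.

3/10

Let x be the probability that Country 1 plays Hawk. In a completely mixed equilibrium, Country 2 must be indifferent between Hawk and Dove.
Country 2's expected payoff from Hawk is 3x + 2(1−x); from Dove it is −4x + 5(1−x).
Setting these equal: x + 2 = −9x + 5, so x = 3/10.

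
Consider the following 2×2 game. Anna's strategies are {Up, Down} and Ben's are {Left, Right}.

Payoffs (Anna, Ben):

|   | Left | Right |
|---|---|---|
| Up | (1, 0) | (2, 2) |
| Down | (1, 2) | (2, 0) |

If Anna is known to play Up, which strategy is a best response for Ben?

Against Up, Ben earns 0 from Left and 2 from Right.
So Right is the best response.

Right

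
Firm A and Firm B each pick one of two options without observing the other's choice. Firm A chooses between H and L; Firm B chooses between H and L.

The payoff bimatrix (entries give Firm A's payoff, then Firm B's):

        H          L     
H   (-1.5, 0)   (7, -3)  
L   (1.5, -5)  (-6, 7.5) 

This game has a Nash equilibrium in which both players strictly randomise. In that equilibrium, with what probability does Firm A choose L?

Let p be the probability that Firm A plays H. In a completely mixed equilibrium, Firm B must be indifferent between H and L.
Firm B's expected payoff from H is −5(1−p); from L it is −3p + 7.5(1−p).
Setting these equal: 5p − 5 = −10.5p + 7.5, so p = 25/31.
Therefore Firm A plays L with probability 1 − 25/31 = 6/31.

6/31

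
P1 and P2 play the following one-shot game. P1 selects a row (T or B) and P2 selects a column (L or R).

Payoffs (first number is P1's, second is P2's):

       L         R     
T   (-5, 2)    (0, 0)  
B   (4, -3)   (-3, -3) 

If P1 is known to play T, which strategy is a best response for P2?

Against T, P2 earns 2 from L and 0 from R.
So L is the best response.

L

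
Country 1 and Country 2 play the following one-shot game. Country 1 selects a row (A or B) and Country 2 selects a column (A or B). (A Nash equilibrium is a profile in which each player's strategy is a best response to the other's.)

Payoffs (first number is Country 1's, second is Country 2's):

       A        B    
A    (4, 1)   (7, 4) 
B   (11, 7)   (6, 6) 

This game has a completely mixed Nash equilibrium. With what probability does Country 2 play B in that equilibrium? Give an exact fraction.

Let c be the probability that Country 2 plays A. In a completely mixed equilibrium, Country 1 must be indifferent between A and B.
Country 1's expected payoff from A is 4c + 7(1−c); from B it is 11c + 6(1−c).
Setting these equal: −3c + 7 = 5c + 6, so c = 1/8.
Therefore Country 2 plays B with probability 1 − 1/8 = 7/8.

7/8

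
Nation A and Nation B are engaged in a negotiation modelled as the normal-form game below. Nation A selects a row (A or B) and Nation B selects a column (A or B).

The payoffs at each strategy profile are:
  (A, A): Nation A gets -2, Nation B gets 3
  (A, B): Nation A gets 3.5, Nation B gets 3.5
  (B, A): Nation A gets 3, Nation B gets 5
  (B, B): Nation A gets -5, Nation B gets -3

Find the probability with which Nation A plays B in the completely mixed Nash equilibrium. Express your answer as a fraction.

1/17

Let x be the probability that Nation A plays A. In a completely mixed equilibrium, Nation B must be indifferent between A and B.
Nation B's expected payoff from A is 3x + 5(1−x); from B it is 3.5x − 3(1−x).
Setting these equal: −2x + 5 = 6.5x − 3, so x = 16/17.
Therefore Nation A plays B with probability 1 − 16/17 = 1/17.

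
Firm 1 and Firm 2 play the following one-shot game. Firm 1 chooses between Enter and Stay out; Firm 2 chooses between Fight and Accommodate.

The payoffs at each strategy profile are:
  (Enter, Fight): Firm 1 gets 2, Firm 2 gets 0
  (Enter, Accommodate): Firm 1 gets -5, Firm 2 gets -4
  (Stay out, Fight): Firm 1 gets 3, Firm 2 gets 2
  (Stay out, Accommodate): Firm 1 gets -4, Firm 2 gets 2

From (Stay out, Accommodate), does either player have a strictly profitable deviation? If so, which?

Neither

Firm 1 at (Stay out, Accommodate) earns -4; deviating to Enter yields -5 — not better.
Firm 2 earns 2; deviating to Fight yields 2 — not better.
Neither player can strictly improve; the profile is a Nash equilibrium.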